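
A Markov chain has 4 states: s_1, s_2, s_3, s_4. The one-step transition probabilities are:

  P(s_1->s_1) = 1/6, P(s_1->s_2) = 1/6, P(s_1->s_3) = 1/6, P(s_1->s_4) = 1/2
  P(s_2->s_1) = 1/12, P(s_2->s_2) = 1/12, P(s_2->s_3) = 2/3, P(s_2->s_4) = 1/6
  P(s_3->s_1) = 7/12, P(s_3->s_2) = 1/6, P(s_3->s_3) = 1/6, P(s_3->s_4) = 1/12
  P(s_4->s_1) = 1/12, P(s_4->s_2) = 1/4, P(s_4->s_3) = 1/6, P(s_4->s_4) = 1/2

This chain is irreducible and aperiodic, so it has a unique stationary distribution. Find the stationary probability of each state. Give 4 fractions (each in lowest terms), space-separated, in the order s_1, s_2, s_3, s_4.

The stationary distribution satisfies pi = pi * P, i.e.:
  pi_s_1 = 1/6*pi_s_1 + 1/12*pi_s_2 + 7/12*pi_s_3 + 1/12*pi_s_4
  pi_s_2 = 1/6*pi_s_1 + 1/12*pi_s_2 + 1/6*pi_s_3 + 1/4*pi_s_4
  pi_s_3 = 1/6*pi_s_1 + 2/3*pi_s_2 + 1/6*pi_s_3 + 1/6*pi_s_4
  pi_s_4 = 1/2*pi_s_1 + 1/6*pi_s_2 + 1/12*pi_s_3 + 1/2*pi_s_4
with normalization: pi_s_1 + pi_s_2 + pi_s_3 + pi_s_4 = 1.

Using the first 3 balance equations plus normalization, the linear system A*pi = b is:
  [-5/6, 1/12, 7/12, 1/12] . pi = 0
  [1/6, -11/12, 1/6, 1/4] . pi = 0
  [1/6, 2/3, -5/6, 1/6] . pi = 0
  [1, 1, 1, 1] . pi = 1

Solving yields:
  pi_s_1 = 3/13
  pi_s_2 = 7/39
  pi_s_3 = 10/39
  pi_s_4 = 1/3

Verification (pi * P):
  3/13*1/6 + 7/39*1/12 + 10/39*7/12 + 1/3*1/12 = 3/13 = pi_s_1  (ok)
  3/13*1/6 + 7/39*1/12 + 10/39*1/6 + 1/3*1/4 = 7/39 = pi_s_2  (ok)
  3/13*1/6 + 7/39*2/3 + 10/39*1/6 + 1/3*1/6 = 10/39 = pi_s_3  (ok)
  3/13*1/2 + 7/39*1/6 + 10/39*1/12 + 1/3*1/2 = 1/3 = pi_s_4  (ok)

Answer: 3/13 7/39 10/39 1/3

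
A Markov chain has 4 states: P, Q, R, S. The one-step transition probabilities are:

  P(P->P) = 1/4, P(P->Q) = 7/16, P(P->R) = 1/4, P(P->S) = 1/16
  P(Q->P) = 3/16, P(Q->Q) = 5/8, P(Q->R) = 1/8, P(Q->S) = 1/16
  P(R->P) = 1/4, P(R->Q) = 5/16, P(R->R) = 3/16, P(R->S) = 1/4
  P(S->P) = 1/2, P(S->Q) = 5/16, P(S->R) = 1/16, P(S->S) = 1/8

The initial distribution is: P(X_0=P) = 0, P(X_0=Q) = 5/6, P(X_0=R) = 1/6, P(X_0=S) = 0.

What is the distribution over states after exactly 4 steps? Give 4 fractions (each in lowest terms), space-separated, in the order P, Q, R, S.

Propagating the distribution step by step (d_{t+1} = d_t * P):
d_0 = (P=0, Q=5/6, R=1/6, S=0)
  d_1[P] = 0*1/4 + 5/6*3/16 + 1/6*1/4 + 0*1/2 = 19/96
  d_1[Q] = 0*7/16 + 5/6*5/8 + 1/6*5/16 + 0*5/16 = 55/96
  d_1[R] = 0*1/4 + 5/6*1/8 + 1/6*3/16 + 0*1/16 = 13/96
  d_1[S] = 0*1/16 + 5/6*1/16 + 1/6*1/4 + 0*1/8 = 3/32
d_1 = (P=19/96, Q=55/96, R=13/96, S=3/32)
  d_2[P] = 19/96*1/4 + 55/96*3/16 + 13/96*1/4 + 3/32*1/2 = 365/1536
  d_2[Q] = 19/96*7/16 + 55/96*5/8 + 13/96*5/16 + 3/32*5/16 = 793/1536
  d_2[R] = 19/96*1/4 + 55/96*1/8 + 13/96*3/16 + 3/32*1/16 = 39/256
  d_2[S] = 19/96*1/16 + 55/96*1/16 + 13/96*1/4 + 3/32*1/8 = 3/32
d_2 = (P=365/1536, Q=793/1536, R=39/256, S=3/32)
  d_3[P] = 365/1536*1/4 + 793/1536*3/16 + 39/256*1/4 + 3/32*1/2 = 5927/24576
  d_3[Q] = 365/1536*7/16 + 793/1536*5/8 + 39/256*5/16 + 3/32*5/16 = 4125/8192
  d_3[R] = 365/1536*1/4 + 793/1536*1/8 + 39/256*3/16 + 3/32*1/16 = 973/6144
  d_3[S] = 365/1536*1/16 + 793/1536*1/16 + 39/256*1/4 + 3/32*1/8 = 397/4096
d_3 = (P=5927/24576, Q=4125/8192, R=973/6144, S=397/4096)
  d_4[P] = 5927/24576*1/4 + 4125/8192*3/16 + 973/6144*1/4 + 397/4096*1/2 = 31819/131072
  d_4[Q] = 5927/24576*7/16 + 4125/8192*5/8 + 973/6144*5/16 + 397/4096*5/16 = 196609/393216
  d_4[R] = 5927/24576*1/4 + 4125/8192*1/8 + 973/6144*3/16 + 397/4096*1/16 = 15629/98304
  d_4[S] = 5927/24576*1/16 + 4125/8192*1/16 + 973/6144*1/4 + 397/4096*1/8 = 6439/65536
d_4 = (P=31819/131072, Q=196609/393216, R=15629/98304, S=6439/65536)

Answer: 31819/131072 196609/393216 15629/98304 6439/65536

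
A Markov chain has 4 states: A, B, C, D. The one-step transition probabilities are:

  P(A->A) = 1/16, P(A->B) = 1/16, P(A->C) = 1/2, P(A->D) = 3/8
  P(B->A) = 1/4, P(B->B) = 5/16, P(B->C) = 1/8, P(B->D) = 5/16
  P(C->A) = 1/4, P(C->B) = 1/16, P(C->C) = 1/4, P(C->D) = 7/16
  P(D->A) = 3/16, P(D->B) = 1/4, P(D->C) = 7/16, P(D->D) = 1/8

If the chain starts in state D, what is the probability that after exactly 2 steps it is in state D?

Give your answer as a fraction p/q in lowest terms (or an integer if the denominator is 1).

Answer: 91/256

Derivation:
Computing P^2 by repeated multiplication:
P^1 =
  A: [1/16, 1/16, 1/2, 3/8]
  B: [1/4, 5/16, 1/8, 5/16]
  C: [1/4, 1/16, 1/4, 7/16]
  D: [3/16, 1/4, 7/16, 1/8]
P^2 =
  A: [55/256, 19/128, 21/64, 79/256]
  B: [47/256, 51/256, 85/256, 73/256]
  C: [45/256, 41/256, 99/256, 71/256]
  D: [53/256, 19/128, 37/128, 91/256]

(P^2)[D -> D] = 91/256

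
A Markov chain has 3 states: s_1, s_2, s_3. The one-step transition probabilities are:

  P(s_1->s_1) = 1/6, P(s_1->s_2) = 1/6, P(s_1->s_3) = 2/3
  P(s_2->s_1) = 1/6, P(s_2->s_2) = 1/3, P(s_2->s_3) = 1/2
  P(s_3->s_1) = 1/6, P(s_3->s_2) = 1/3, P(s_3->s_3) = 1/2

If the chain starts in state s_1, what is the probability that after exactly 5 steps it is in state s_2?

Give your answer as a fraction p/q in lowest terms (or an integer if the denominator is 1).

Answer: 11/36

Derivation:
Computing P^5 by repeated multiplication:
P^1 =
  s_1: [1/6, 1/6, 2/3]
  s_2: [1/6, 1/3, 1/2]
  s_3: [1/6, 1/3, 1/2]
P^2 =
  s_1: [1/6, 11/36, 19/36]
  s_2: [1/6, 11/36, 19/36]
  s_3: [1/6, 11/36, 19/36]
P^3 =
  s_1: [1/6, 11/36, 19/36]
  s_2: [1/6, 11/36, 19/36]
  s_3: [1/6, 11/36, 19/36]
P^4 =
  s_1: [1/6, 11/36, 19/36]
  s_2: [1/6, 11/36, 19/36]
  s_3: [1/6, 11/36, 19/36]
P^5 =
  s_1: [1/6, 11/36, 19/36]
  s_2: [1/6, 11/36, 19/36]
  s_3: [1/6, 11/36, 19/36]

(P^5)[s_1 -> s_2] = 11/36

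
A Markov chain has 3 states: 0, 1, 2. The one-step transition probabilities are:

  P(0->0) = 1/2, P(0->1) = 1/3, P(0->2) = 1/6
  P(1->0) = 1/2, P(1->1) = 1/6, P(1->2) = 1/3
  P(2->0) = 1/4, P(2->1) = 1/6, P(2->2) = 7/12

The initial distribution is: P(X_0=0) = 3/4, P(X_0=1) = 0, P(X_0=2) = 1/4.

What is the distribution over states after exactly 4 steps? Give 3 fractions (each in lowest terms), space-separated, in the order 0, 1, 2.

Propagating the distribution step by step (d_{t+1} = d_t * P):
d_0 = (0=3/4, 1=0, 2=1/4)
  d_1[0] = 3/4*1/2 + 0*1/2 + 1/4*1/4 = 7/16
  d_1[1] = 3/4*1/3 + 0*1/6 + 1/4*1/6 = 7/24
  d_1[2] = 3/4*1/6 + 0*1/3 + 1/4*7/12 = 13/48
d_1 = (0=7/16, 1=7/24, 2=13/48)
  d_2[0] = 7/16*1/2 + 7/24*1/2 + 13/48*1/4 = 83/192
  d_2[1] = 7/16*1/3 + 7/24*1/6 + 13/48*1/6 = 23/96
  d_2[2] = 7/16*1/6 + 7/24*1/3 + 13/48*7/12 = 21/64
d_2 = (0=83/192, 1=23/96, 2=21/64)
  d_3[0] = 83/192*1/2 + 23/96*1/2 + 21/64*1/4 = 107/256
  d_3[1] = 83/192*1/3 + 23/96*1/6 + 21/64*1/6 = 275/1152
  d_3[2] = 83/192*1/6 + 23/96*1/3 + 21/64*7/12 = 791/2304
d_3 = (0=107/256, 1=275/1152, 2=791/2304)
  d_4[0] = 107/256*1/2 + 275/1152*1/2 + 791/2304*1/4 = 3817/9216
  d_4[1] = 107/256*1/3 + 275/1152*1/6 + 791/2304*1/6 = 121/512
  d_4[2] = 107/256*1/6 + 275/1152*1/3 + 791/2304*7/12 = 3221/9216
d_4 = (0=3817/9216, 1=121/512, 2=3221/9216)

Answer: 3817/9216 121/512 3221/9216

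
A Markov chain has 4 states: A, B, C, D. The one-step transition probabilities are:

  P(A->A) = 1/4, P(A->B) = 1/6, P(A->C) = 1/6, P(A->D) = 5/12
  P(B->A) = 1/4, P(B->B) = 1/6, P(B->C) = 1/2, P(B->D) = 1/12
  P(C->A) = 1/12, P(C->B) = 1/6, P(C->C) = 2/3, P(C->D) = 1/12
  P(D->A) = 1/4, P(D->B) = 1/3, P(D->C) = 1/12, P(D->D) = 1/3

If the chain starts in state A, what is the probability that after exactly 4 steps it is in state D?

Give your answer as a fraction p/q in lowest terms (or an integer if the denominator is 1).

Answer: 479/2304

Derivation:
Computing P^4 by repeated multiplication:
P^1 =
  A: [1/4, 1/6, 1/6, 5/12]
  B: [1/4, 1/6, 1/2, 1/12]
  C: [1/12, 1/6, 2/3, 1/12]
  D: [1/4, 1/3, 1/12, 1/3]
P^2 =
  A: [2/9, 17/72, 13/48, 13/48]
  B: [1/6, 13/72, 67/144, 3/16]
  C: [5/36, 13/72, 79/144, 19/144]
  D: [17/72, 2/9, 7/24, 1/4]
P^3 =
  A: [59/288, 61/288, 619/1728, 389/1728]
  B: [149/864, 19/96, 767/1728, 107/576]
  C: [137/864, 163/864, 847/1728, 281/1728]
  D: [29/144, 5/24, 79/216, 97/432]
P^4 =
  A: [1973/10368, 2117/10368, 8245/20736, 479/2304]
  B: [1825/10368, 683/3456, 3035/6912, 3883/20736]
  C: [1745/10368, 2009/10368, 3187/6912, 3667/20736]
  D: [245/1296, 529/2592, 2075/5184, 119/576]

(P^4)[A -> D] = 479/2304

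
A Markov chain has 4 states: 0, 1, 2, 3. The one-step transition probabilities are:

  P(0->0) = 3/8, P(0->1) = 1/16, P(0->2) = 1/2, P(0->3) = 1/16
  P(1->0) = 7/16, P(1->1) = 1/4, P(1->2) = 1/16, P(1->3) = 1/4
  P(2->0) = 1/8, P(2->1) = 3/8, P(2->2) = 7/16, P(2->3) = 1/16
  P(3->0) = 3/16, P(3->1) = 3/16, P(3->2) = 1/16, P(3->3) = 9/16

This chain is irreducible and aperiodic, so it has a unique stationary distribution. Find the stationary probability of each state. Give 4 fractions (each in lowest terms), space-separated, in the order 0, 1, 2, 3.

Answer: 81/293 65/293 86/293 61/293

Derivation:
The stationary distribution satisfies pi = pi * P, i.e.:
  pi_0 = 3/8*pi_0 + 7/16*pi_1 + 1/8*pi_2 + 3/16*pi_3
  pi_1 = 1/16*pi_0 + 1/4*pi_1 + 3/8*pi_2 + 3/16*pi_3
  pi_2 = 1/2*pi_0 + 1/16*pi_1 + 7/16*pi_2 + 1/16*pi_3
  pi_3 = 1/16*pi_0 + 1/4*pi_1 + 1/16*pi_2 + 9/16*pi_3
with normalization: pi_0 + pi_1 + pi_2 + pi_3 = 1.

Using the first 3 balance equations plus normalization, the linear system A*pi = b is:
  [-5/8, 7/16, 1/8, 3/16] . pi = 0
  [1/16, -3/4, 3/8, 3/16] . pi = 0
  [1/2, 1/16, -9/16, 1/16] . pi = 0
  [1, 1, 1, 1] . pi = 1

Solving yields:
  pi_0 = 81/293
  pi_1 = 65/293
  pi_2 = 86/293
  pi_3 = 61/293

Verification (pi * P):
  81/293*3/8 + 65/293*7/16 + 86/293*1/8 + 61/293*3/16 = 81/293 = pi_0  (ok)
  81/293*1/16 + 65/293*1/4 + 86/293*3/8 + 61/293*3/16 = 65/293 = pi_1  (ok)
  81/293*1/2 + 65/293*1/16 + 86/293*7/16 + 61/293*1/16 = 86/293 = pi_2  (ok)
  81/293*1/16 + 65/293*1/4 + 86/293*1/16 + 61/293*9/16 = 61/293 = pi_3  (ok)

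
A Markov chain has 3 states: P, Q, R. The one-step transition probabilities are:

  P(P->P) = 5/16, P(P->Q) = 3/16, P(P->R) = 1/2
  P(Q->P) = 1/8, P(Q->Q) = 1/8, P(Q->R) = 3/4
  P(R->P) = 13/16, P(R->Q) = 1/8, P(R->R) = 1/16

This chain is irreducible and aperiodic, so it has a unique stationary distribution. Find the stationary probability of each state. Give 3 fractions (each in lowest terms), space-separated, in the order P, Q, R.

The stationary distribution satisfies pi = pi * P, i.e.:
  pi_P = 5/16*pi_P + 1/8*pi_Q + 13/16*pi_R
  pi_Q = 3/16*pi_P + 1/8*pi_Q + 1/8*pi_R
  pi_R = 1/2*pi_P + 3/4*pi_Q + 1/16*pi_R
with normalization: pi_P + pi_Q + pi_R = 1.

Using the first 2 balance equations plus normalization, the linear system A*pi = b is:
  [-11/16, 1/8, 13/16] . pi = 0
  [3/16, -7/8, 1/8] . pi = 0
  [1, 1, 1] . pi = 1

Solving yields:
  pi_P = 186/395
  pi_Q = 61/395
  pi_R = 148/395

Verification (pi * P):
  186/395*5/16 + 61/395*1/8 + 148/395*13/16 = 186/395 = pi_P  (ok)
  186/395*3/16 + 61/395*1/8 + 148/395*1/8 = 61/395 = pi_Q  (ok)
  186/395*1/2 + 61/395*3/4 + 148/395*1/16 = 148/395 = pi_R  (ok)

Answer: 186/395 61/395 148/395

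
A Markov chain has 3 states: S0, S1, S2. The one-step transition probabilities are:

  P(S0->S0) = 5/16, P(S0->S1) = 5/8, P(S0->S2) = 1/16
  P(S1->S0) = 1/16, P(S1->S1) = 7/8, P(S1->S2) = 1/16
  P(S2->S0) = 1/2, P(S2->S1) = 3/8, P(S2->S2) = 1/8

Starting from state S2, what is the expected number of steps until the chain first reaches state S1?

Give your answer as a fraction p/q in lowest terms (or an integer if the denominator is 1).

Answer: 152/73

Derivation:
Let h_i = expected steps to first reach S1 from state i.
Boundary: h_S1 = 0.
First-step equations for the other states:
  h_S0 = 1 + 5/16*h_S0 + 5/8*h_S1 + 1/16*h_S2
  h_S2 = 1 + 1/2*h_S0 + 3/8*h_S1 + 1/8*h_S2

Substituting h_S1 = 0 and rearranging gives the linear system (I - Q) h = 1:
  [11/16, -1/16] . (h_S0, h_S2) = 1
  [-1/2, 7/8] . (h_S0, h_S2) = 1

Solving yields:
  h_S0 = 120/73
  h_S2 = 152/73

Starting state is S2, so the expected hitting time is h_S2 = 152/73.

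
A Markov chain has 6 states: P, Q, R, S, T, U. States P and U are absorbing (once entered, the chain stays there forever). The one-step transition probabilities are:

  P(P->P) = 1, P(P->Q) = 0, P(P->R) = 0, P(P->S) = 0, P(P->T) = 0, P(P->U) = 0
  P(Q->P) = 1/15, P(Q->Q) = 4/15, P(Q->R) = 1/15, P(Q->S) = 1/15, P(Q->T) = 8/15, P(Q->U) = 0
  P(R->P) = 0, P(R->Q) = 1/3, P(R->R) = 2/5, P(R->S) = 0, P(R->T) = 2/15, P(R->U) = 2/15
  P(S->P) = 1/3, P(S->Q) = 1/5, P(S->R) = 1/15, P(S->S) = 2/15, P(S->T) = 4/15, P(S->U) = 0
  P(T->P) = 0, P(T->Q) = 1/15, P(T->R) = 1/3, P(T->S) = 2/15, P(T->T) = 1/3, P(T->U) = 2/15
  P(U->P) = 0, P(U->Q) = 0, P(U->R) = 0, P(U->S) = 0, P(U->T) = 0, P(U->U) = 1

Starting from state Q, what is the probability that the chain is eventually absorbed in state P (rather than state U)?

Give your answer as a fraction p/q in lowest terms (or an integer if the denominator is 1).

Answer: 263/685

Derivation:
Let a_i = P(absorbed in P | start in state i).
Boundary conditions: a_P = 1, a_U = 0.
For each transient state i, a_i = sum_j P(i->j) * a_j:
  a_Q = 1/15*a_P + 4/15*a_Q + 1/15*a_R + 1/15*a_S + 8/15*a_T + 0*a_U
  a_R = 0*a_P + 1/3*a_Q + 2/5*a_R + 0*a_S + 2/15*a_T + 2/15*a_U
  a_S = 1/3*a_P + 1/5*a_Q + 1/15*a_R + 2/15*a_S + 4/15*a_T + 0*a_U
  a_T = 0*a_P + 1/15*a_Q + 1/3*a_R + 2/15*a_S + 1/3*a_T + 2/15*a_U

Substituting a_P = 1 and a_U = 0, rearrange to (I - Q) a = r where r[i] = P(i -> P):
  [11/15, -1/15, -1/15, -8/15] . (a_Q, a_R, a_S, a_T) = 1/15
  [-1/3, 3/5, 0, -2/15] . (a_Q, a_R, a_S, a_T) = 0
  [-1/5, -1/15, 13/15, -4/15] . (a_Q, a_R, a_S, a_T) = 1/3
  [-1/15, -1/3, -2/15, 2/3] . (a_Q, a_R, a_S, a_T) = 0

Solving yields:
  a_Q = 263/685
  a_R = 191/685
  a_S = 401/685
  a_T = 202/685

Starting state is Q, so the absorption probability is a_Q = 263/685.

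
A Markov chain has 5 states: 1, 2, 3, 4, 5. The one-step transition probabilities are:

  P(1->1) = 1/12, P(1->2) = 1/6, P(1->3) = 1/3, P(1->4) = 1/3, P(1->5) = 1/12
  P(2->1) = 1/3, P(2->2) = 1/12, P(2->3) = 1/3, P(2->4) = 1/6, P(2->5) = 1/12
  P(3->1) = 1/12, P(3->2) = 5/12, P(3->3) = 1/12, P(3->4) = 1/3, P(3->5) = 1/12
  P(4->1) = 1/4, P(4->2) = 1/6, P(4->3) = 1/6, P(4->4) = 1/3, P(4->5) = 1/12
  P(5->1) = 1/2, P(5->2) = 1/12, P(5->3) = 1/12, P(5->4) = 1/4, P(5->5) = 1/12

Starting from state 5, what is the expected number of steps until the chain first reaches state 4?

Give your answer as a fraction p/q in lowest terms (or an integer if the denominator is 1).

Let h_i = expected steps to first reach 4 from state i.
Boundary: h_4 = 0.
First-step equations for the other states:
  h_1 = 1 + 1/12*h_1 + 1/6*h_2 + 1/3*h_3 + 1/3*h_4 + 1/12*h_5
  h_2 = 1 + 1/3*h_1 + 1/12*h_2 + 1/3*h_3 + 1/6*h_4 + 1/12*h_5
  h_3 = 1 + 1/12*h_1 + 5/12*h_2 + 1/12*h_3 + 1/3*h_4 + 1/12*h_5
  h_5 = 1 + 1/2*h_1 + 1/12*h_2 + 1/12*h_3 + 1/4*h_4 + 1/12*h_5

Substituting h_4 = 0 and rearranging gives the linear system (I - Q) h = 1:
  [11/12, -1/6, -1/3, -1/12] . (h_1, h_2, h_3, h_5) = 1
  [-1/3, 11/12, -1/3, -1/12] . (h_1, h_2, h_3, h_5) = 1
  [-1/12, -5/12, 11/12, -1/12] . (h_1, h_2, h_3, h_5) = 1
  [-1/2, -1/12, -1/12, 11/12] . (h_1, h_2, h_3, h_5) = 1

Solving yields:
  h_1 = 1872/547
  h_2 = 2160/547
  h_3 = 9648/2735
  h_5 = 9948/2735

Starting state is 5, so the expected hitting time is h_5 = 9948/2735.

Answer: 9948/2735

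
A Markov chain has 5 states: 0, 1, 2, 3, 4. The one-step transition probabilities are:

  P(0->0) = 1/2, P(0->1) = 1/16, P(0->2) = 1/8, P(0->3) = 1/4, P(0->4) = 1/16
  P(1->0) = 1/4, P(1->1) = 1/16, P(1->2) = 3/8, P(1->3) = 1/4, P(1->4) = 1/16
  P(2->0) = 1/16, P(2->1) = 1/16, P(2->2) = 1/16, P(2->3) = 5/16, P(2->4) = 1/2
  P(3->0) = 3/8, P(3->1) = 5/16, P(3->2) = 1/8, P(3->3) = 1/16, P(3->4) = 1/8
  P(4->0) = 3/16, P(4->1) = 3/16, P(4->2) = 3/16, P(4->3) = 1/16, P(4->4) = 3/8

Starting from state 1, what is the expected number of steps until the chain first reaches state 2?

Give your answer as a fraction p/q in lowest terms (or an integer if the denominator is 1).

Answer: 5088/1105

Derivation:
Let h_i = expected steps to first reach 2 from state i.
Boundary: h_2 = 0.
First-step equations for the other states:
  h_0 = 1 + 1/2*h_0 + 1/16*h_1 + 1/8*h_2 + 1/4*h_3 + 1/16*h_4
  h_1 = 1 + 1/4*h_0 + 1/16*h_1 + 3/8*h_2 + 1/4*h_3 + 1/16*h_4
  h_3 = 1 + 3/8*h_0 + 5/16*h_1 + 1/8*h_2 + 1/16*h_3 + 1/8*h_4
  h_4 = 1 + 3/16*h_0 + 3/16*h_1 + 3/16*h_2 + 1/16*h_3 + 3/8*h_4

Substituting h_2 = 0 and rearranging gives the linear system (I - Q) h = 1:
  [1/2, -1/16, -1/4, -1/16] . (h_0, h_1, h_3, h_4) = 1
  [-1/4, 15/16, -1/4, -1/16] . (h_0, h_1, h_3, h_4) = 1
  [-3/8, -5/16, 15/16, -1/8] . (h_0, h_1, h_3, h_4) = 1
  [-3/16, -3/16, -1/16, 5/8] . (h_0, h_1, h_3, h_4) = 1

Solving yields:
  h_0 = 6784/1105
  h_1 = 5088/1105
  h_3 = 6384/1105
  h_4 = 5968/1105

Starting state is 1, so the expected hitting time is h_1 = 5088/1105.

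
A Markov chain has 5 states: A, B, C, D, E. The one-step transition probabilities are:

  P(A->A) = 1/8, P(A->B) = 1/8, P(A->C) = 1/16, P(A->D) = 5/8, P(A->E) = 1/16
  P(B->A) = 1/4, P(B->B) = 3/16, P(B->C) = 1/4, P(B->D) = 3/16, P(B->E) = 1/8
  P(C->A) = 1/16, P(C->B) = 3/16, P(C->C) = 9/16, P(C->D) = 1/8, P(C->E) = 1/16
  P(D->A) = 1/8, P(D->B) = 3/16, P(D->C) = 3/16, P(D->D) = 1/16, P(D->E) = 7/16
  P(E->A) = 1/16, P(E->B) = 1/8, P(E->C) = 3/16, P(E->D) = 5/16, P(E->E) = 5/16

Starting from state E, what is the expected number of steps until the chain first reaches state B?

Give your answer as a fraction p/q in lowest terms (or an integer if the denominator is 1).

Let h_i = expected steps to first reach B from state i.
Boundary: h_B = 0.
First-step equations for the other states:
  h_A = 1 + 1/8*h_A + 1/8*h_B + 1/16*h_C + 5/8*h_D + 1/16*h_E
  h_C = 1 + 1/16*h_A + 3/16*h_B + 9/16*h_C + 1/8*h_D + 1/16*h_E
  h_D = 1 + 1/8*h_A + 3/16*h_B + 3/16*h_C + 1/16*h_D + 7/16*h_E
  h_E = 1 + 1/16*h_A + 1/8*h_B + 3/16*h_C + 5/16*h_D + 5/16*h_E

Substituting h_B = 0 and rearranging gives the linear system (I - Q) h = 1:
  [7/8, -1/16, -5/8, -1/16] . (h_A, h_C, h_D, h_E) = 1
  [-1/16, 7/16, -1/8, -1/16] . (h_A, h_C, h_D, h_E) = 1
  [-1/8, -3/16, 15/16, -7/16] . (h_A, h_C, h_D, h_E) = 1
  [-1/16, -3/16, -5/16, 11/16] . (h_A, h_C, h_D, h_E) = 1

Solving yields:
  h_A = 23424/3697
  h_C = 21552/3697
  h_D = 22368/3697
  h_E = 23552/3697

Starting state is E, so the expected hitting time is h_E = 23552/3697.

Answer: 23552/3697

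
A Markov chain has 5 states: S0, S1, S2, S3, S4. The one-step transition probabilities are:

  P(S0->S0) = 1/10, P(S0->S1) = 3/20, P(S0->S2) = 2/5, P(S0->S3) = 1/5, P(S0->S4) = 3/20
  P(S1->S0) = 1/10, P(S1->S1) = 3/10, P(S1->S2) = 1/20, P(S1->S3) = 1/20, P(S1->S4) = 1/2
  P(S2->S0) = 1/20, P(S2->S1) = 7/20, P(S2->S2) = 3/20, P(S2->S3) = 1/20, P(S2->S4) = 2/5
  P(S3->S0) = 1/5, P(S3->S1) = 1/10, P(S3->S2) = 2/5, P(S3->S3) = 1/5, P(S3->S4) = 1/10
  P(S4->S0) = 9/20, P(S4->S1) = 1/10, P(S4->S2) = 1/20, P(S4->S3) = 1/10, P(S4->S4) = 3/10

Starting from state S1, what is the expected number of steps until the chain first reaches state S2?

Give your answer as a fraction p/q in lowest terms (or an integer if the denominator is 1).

Let h_i = expected steps to first reach S2 from state i.
Boundary: h_S2 = 0.
First-step equations for the other states:
  h_S0 = 1 + 1/10*h_S0 + 3/20*h_S1 + 2/5*h_S2 + 1/5*h_S3 + 3/20*h_S4
  h_S1 = 1 + 1/10*h_S0 + 3/10*h_S1 + 1/20*h_S2 + 1/20*h_S3 + 1/2*h_S4
  h_S3 = 1 + 1/5*h_S0 + 1/10*h_S1 + 2/5*h_S2 + 1/5*h_S3 + 1/10*h_S4
  h_S4 = 1 + 9/20*h_S0 + 1/10*h_S1 + 1/20*h_S2 + 1/10*h_S3 + 3/10*h_S4

Substituting h_S2 = 0 and rearranging gives the linear system (I - Q) h = 1:
  [9/10, -3/20, -1/5, -3/20] . (h_S0, h_S1, h_S3, h_S4) = 1
  [-1/10, 7/10, -1/20, -1/2] . (h_S0, h_S1, h_S3, h_S4) = 1
  [-1/5, -1/10, 4/5, -1/10] . (h_S0, h_S1, h_S3, h_S4) = 1
  [-9/20, -1/10, -1/10, 7/10] . (h_S0, h_S1, h_S3, h_S4) = 1

Solving yields:
  h_S0 = 260/69
  h_S1 = 6565/1104
  h_S3 = 165/46
  h_S4 = 5755/1104

Starting state is S1, so the expected hitting time is h_S1 = 6565/1104.

Answer: 6565/1104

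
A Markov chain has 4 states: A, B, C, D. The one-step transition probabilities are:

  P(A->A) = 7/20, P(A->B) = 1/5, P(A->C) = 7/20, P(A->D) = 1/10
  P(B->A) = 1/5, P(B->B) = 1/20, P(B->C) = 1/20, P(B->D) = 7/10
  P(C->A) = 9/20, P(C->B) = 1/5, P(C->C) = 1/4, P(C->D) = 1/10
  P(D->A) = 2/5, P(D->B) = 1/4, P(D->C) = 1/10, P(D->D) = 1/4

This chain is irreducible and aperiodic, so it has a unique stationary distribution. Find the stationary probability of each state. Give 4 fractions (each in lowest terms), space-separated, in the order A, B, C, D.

Answer: 2967/8338 70/379 1763/8338 94/379

Derivation:
The stationary distribution satisfies pi = pi * P, i.e.:
  pi_A = 7/20*pi_A + 1/5*pi_B + 9/20*pi_C + 2/5*pi_D
  pi_B = 1/5*pi_A + 1/20*pi_B + 1/5*pi_C + 1/4*pi_D
  pi_C = 7/20*pi_A + 1/20*pi_B + 1/4*pi_C + 1/10*pi_D
  pi_D = 1/10*pi_A + 7/10*pi_B + 1/10*pi_C + 1/4*pi_D
with normalization: pi_A + pi_B + pi_C + pi_D = 1.

Using the first 3 balance equations plus normalization, the linear system A*pi = b is:
  [-13/20, 1/5, 9/20, 2/5] . pi = 0
  [1/5, -19/20, 1/5, 1/4] . pi = 0
  [7/20, 1/20, -3/4, 1/10] . pi = 0
  [1, 1, 1, 1] . pi = 1

Solving yields:
  pi_A = 2967/8338
  pi_B = 70/379
  pi_C = 1763/8338
  pi_D = 94/379

Verification (pi * P):
  2967/8338*7/20 + 70/379*1/5 + 1763/8338*9/20 + 94/379*2/5 = 2967/8338 = pi_A  (ok)
  2967/8338*1/5 + 70/379*1/20 + 1763/8338*1/5 + 94/379*1/4 = 70/379 = pi_B  (ok)
  2967/8338*7/20 + 70/379*1/20 + 1763/8338*1/4 + 94/379*1/10 = 1763/8338 = pi_C  (ok)
  2967/8338*1/10 + 70/379*7/10 + 1763/8338*1/10 + 94/379*1/4 = 94/379 = pi_D  (ok)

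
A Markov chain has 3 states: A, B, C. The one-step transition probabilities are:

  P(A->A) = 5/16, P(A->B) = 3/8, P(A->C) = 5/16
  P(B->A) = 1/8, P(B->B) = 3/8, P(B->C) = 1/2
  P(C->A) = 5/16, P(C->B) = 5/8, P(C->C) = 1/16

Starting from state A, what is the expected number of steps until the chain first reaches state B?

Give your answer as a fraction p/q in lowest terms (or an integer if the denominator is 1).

Let h_i = expected steps to first reach B from state i.
Boundary: h_B = 0.
First-step equations for the other states:
  h_A = 1 + 5/16*h_A + 3/8*h_B + 5/16*h_C
  h_C = 1 + 5/16*h_A + 5/8*h_B + 1/16*h_C

Substituting h_B = 0 and rearranging gives the linear system (I - Q) h = 1:
  [11/16, -5/16] . (h_A, h_C) = 1
  [-5/16, 15/16] . (h_A, h_C) = 1

Solving yields:
  h_A = 16/7
  h_C = 64/35

Starting state is A, so the expected hitting time is h_A = 16/7.

Answer: 16/7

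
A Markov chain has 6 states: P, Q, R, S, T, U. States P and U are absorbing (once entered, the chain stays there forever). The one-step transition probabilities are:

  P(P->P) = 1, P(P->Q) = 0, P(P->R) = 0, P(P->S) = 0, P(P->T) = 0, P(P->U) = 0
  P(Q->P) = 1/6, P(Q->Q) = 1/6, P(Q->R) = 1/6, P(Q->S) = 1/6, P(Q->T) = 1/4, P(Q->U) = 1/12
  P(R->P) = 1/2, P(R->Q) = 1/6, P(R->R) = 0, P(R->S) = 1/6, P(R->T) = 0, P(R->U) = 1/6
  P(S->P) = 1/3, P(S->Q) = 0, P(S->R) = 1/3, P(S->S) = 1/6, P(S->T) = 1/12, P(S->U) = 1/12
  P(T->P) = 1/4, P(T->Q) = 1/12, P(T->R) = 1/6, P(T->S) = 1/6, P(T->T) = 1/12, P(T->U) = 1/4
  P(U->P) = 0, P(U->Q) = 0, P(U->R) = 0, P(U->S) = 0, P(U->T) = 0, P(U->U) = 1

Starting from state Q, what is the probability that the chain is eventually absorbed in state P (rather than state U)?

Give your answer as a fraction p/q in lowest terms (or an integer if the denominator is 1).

Let a_i = P(absorbed in P | start in state i).
Boundary conditions: a_P = 1, a_U = 0.
For each transient state i, a_i = sum_j P(i->j) * a_j:
  a_Q = 1/6*a_P + 1/6*a_Q + 1/6*a_R + 1/6*a_S + 1/4*a_T + 1/12*a_U
  a_R = 1/2*a_P + 1/6*a_Q + 0*a_R + 1/6*a_S + 0*a_T + 1/6*a_U
  a_S = 1/3*a_P + 0*a_Q + 1/3*a_R + 1/6*a_S + 1/12*a_T + 1/12*a_U
  a_T = 1/4*a_P + 1/12*a_Q + 1/6*a_R + 1/6*a_S + 1/12*a_T + 1/4*a_U

Substituting a_P = 1 and a_U = 0, rearrange to (I - Q) a = r where r[i] = P(i -> P):
  [5/6, -1/6, -1/6, -1/4] . (a_Q, a_R, a_S, a_T) = 1/6
  [-1/6, 1, -1/6, 0] . (a_Q, a_R, a_S, a_T) = 1/2
  [0, -1/3, 5/6, -1/12] . (a_Q, a_R, a_S, a_T) = 1/3
  [-1/12, -1/6, -1/6, 11/12] . (a_Q, a_R, a_S, a_T) = 1/4

Solving yields:
  a_Q = 265/389
  a_R = 2014/2723
  a_S = 2060/2723
  a_T = 236/389

Starting state is Q, so the absorption probability is a_Q = 265/389.

Answer: 265/389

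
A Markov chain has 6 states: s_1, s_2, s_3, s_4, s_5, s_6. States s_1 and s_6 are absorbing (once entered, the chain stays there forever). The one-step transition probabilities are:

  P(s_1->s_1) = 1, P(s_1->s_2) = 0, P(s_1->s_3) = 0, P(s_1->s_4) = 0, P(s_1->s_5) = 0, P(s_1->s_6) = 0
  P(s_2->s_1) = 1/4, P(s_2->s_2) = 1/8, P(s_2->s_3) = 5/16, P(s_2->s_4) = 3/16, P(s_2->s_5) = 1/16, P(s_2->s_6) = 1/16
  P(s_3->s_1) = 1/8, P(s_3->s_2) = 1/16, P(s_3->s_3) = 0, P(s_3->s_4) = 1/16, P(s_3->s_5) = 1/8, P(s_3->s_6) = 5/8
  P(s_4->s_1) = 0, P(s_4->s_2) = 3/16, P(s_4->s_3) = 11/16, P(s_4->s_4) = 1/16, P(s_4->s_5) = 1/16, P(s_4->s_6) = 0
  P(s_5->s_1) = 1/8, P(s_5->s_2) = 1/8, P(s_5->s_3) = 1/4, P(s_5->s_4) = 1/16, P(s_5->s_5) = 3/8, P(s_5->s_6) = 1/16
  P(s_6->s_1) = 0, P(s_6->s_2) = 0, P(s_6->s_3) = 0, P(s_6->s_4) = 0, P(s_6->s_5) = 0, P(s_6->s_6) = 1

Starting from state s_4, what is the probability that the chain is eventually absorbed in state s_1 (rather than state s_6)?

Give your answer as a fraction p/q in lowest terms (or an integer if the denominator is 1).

Let a_i = P(absorbed in s_1 | start in state i).
Boundary conditions: a_s_1 = 1, a_s_6 = 0.
For each transient state i, a_i = sum_j P(i->j) * a_j:
  a_s_2 = 1/4*a_s_1 + 1/8*a_s_2 + 5/16*a_s_3 + 3/16*a_s_4 + 1/16*a_s_5 + 1/16*a_s_6
  a_s_3 = 1/8*a_s_1 + 1/16*a_s_2 + 0*a_s_3 + 1/16*a_s_4 + 1/8*a_s_5 + 5/8*a_s_6
  a_s_4 = 0*a_s_1 + 3/16*a_s_2 + 11/16*a_s_3 + 1/16*a_s_4 + 1/16*a_s_5 + 0*a_s_6
  a_s_5 = 1/8*a_s_1 + 1/8*a_s_2 + 1/4*a_s_3 + 1/16*a_s_4 + 3/8*a_s_5 + 1/16*a_s_6

Substituting a_s_1 = 1 and a_s_6 = 0, rearrange to (I - Q) a = r where r[i] = P(i -> s_1):
  [7/8, -5/16, -3/16, -1/16] . (a_s_2, a_s_3, a_s_4, a_s_5) = 1/4
  [-1/16, 1, -1/16, -1/8] . (a_s_2, a_s_3, a_s_4, a_s_5) = 1/8
  [-3/16, -11/16, 15/16, -1/16] . (a_s_2, a_s_3, a_s_4, a_s_5) = 0
  [-1/8, -1/4, -1/16, 5/8] . (a_s_2, a_s_3, a_s_4, a_s_5) = 1/8

Solving yields:
  a_s_2 = 5912/13015
  a_s_3 = 152/685
  a_s_4 = 3654/13015
  a_s_5 = 5306/13015

Starting state is s_4, so the absorption probability is a_s_4 = 3654/13015.

Answer: 3654/13015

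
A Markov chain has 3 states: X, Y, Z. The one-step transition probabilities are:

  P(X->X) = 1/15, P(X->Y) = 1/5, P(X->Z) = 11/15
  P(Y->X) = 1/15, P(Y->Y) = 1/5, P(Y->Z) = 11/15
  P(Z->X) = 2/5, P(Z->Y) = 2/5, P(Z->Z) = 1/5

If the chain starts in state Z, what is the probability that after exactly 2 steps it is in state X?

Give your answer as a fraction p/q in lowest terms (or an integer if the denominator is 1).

Answer: 2/15

Derivation:
Computing P^2 by repeated multiplication:
P^1 =
  X: [1/15, 1/5, 11/15]
  Y: [1/15, 1/5, 11/15]
  Z: [2/5, 2/5, 1/5]
P^2 =
  X: [14/45, 26/75, 77/225]
  Y: [14/45, 26/75, 77/225]
  Z: [2/15, 6/25, 47/75]

(P^2)[Z -> X] = 2/15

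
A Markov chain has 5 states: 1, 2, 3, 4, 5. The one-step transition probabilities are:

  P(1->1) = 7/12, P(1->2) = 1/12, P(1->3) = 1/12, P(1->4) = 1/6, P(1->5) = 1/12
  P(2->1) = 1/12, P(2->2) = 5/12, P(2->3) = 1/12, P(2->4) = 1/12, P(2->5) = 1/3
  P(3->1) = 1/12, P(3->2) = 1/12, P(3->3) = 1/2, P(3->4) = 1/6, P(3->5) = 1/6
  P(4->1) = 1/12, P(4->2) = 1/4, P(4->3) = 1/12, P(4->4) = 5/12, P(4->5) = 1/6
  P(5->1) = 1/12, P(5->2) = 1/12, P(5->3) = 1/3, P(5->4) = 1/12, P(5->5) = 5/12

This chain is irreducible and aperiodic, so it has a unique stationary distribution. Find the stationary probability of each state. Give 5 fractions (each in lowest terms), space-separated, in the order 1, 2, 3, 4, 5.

The stationary distribution satisfies pi = pi * P, i.e.:
  pi_1 = 7/12*pi_1 + 1/12*pi_2 + 1/12*pi_3 + 1/12*pi_4 + 1/12*pi_5
  pi_2 = 1/12*pi_1 + 5/12*pi_2 + 1/12*pi_3 + 1/4*pi_4 + 1/12*pi_5
  pi_3 = 1/12*pi_1 + 1/12*pi_2 + 1/2*pi_3 + 1/12*pi_4 + 1/3*pi_5
  pi_4 = 1/6*pi_1 + 1/12*pi_2 + 1/6*pi_3 + 5/12*pi_4 + 1/12*pi_5
  pi_5 = 1/12*pi_1 + 1/3*pi_2 + 1/6*pi_3 + 1/6*pi_4 + 5/12*pi_5
with normalization: pi_1 + pi_2 + pi_3 + pi_4 + pi_5 = 1.

Using the first 4 balance equations plus normalization, the linear system A*pi = b is:
  [-5/12, 1/12, 1/12, 1/12, 1/12] . pi = 0
  [1/12, -7/12, 1/12, 1/4, 1/12] . pi = 0
  [1/12, 1/12, -1/2, 1/12, 1/3] . pi = 0
  [1/6, 1/12, 1/6, -7/12, 1/12] . pi = 0
  [1, 1, 1, 1, 1] . pi = 1

Solving yields:
  pi_1 = 1/6
  pi_2 = 34/201
  pi_3 = 33/134
  pi_4 = 71/402
  pi_5 = 97/402

Verification (pi * P):
  1/6*7/12 + 34/201*1/12 + 33/134*1/12 + 71/402*1/12 + 97/402*1/12 = 1/6 = pi_1  (ok)
  1/6*1/12 + 34/201*5/12 + 33/134*1/12 + 71/402*1/4 + 97/402*1/12 = 34/201 = pi_2  (ok)
  1/6*1/12 + 34/201*1/12 + 33/134*1/2 + 71/402*1/12 + 97/402*1/3 = 33/134 = pi_3  (ok)
  1/6*1/6 + 34/201*1/12 + 33/134*1/6 + 71/402*5/12 + 97/402*1/12 = 71/402 = pi_4  (ok)
  1/6*1/12 + 34/201*1/3 + 33/134*1/6 + 71/402*1/6 + 97/402*5/12 = 97/402 = pi_5  (ok)

Answer: 1/6 34/201 33/134 71/402 97/402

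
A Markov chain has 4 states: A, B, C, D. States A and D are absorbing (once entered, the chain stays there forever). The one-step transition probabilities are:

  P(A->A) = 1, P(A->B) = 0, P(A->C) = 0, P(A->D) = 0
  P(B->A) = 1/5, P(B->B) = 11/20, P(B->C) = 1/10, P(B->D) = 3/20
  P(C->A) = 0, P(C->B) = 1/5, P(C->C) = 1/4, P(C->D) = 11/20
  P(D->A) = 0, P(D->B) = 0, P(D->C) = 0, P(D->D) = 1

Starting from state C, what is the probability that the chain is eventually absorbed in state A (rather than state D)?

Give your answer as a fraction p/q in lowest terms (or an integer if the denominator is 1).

Answer: 16/127

Derivation:
Let a_i = P(absorbed in A | start in state i).
Boundary conditions: a_A = 1, a_D = 0.
For each transient state i, a_i = sum_j P(i->j) * a_j:
  a_B = 1/5*a_A + 11/20*a_B + 1/10*a_C + 3/20*a_D
  a_C = 0*a_A + 1/5*a_B + 1/4*a_C + 11/20*a_D

Substituting a_A = 1 and a_D = 0, rearrange to (I - Q) a = r where r[i] = P(i -> A):
  [9/20, -1/10] . (a_B, a_C) = 1/5
  [-1/5, 3/4] . (a_B, a_C) = 0

Solving yields:
  a_B = 60/127
  a_C = 16/127

Starting state is C, so the absorption probability is a_C = 16/127.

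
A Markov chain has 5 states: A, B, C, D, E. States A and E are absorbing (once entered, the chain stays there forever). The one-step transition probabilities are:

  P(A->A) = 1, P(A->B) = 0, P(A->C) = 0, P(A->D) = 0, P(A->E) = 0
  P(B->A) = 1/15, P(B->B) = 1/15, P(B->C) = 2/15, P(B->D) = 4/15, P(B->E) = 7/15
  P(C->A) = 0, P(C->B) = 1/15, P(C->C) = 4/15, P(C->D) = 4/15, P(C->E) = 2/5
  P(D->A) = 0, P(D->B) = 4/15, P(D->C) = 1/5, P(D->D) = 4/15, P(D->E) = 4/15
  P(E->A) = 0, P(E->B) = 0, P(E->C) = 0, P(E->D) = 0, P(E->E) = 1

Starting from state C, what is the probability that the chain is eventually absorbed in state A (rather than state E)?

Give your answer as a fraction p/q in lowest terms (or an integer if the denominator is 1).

Let a_i = P(absorbed in A | start in state i).
Boundary conditions: a_A = 1, a_E = 0.
For each transient state i, a_i = sum_j P(i->j) * a_j:
  a_B = 1/15*a_A + 1/15*a_B + 2/15*a_C + 4/15*a_D + 7/15*a_E
  a_C = 0*a_A + 1/15*a_B + 4/15*a_C + 4/15*a_D + 2/5*a_E
  a_D = 0*a_A + 4/15*a_B + 1/5*a_C + 4/15*a_D + 4/15*a_E

Substituting a_A = 1 and a_E = 0, rearrange to (I - Q) a = r where r[i] = P(i -> A):
  [14/15, -2/15, -4/15] . (a_B, a_C, a_D) = 1/15
  [-1/15, 11/15, -4/15] . (a_B, a_C, a_D) = 0
  [-4/15, -1/5, 11/15] . (a_B, a_C, a_D) = 0

Solving yields:
  a_B = 109/1284
  a_C = 9/428
  a_D = 47/1284

Starting state is C, so the absorption probability is a_C = 9/428.

Answer: 9/428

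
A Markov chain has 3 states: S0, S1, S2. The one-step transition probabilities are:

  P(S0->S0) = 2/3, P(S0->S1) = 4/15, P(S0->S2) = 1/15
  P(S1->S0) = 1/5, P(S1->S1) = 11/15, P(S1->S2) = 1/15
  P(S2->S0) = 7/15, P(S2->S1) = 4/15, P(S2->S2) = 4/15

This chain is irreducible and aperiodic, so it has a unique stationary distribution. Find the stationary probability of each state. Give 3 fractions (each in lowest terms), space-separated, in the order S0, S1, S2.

The stationary distribution satisfies pi = pi * P, i.e.:
  pi_S0 = 2/3*pi_S0 + 1/5*pi_S1 + 7/15*pi_S2
  pi_S1 = 4/15*pi_S0 + 11/15*pi_S1 + 4/15*pi_S2
  pi_S2 = 1/15*pi_S0 + 1/15*pi_S1 + 4/15*pi_S2
with normalization: pi_S0 + pi_S1 + pi_S2 = 1.

Using the first 2 balance equations plus normalization, the linear system A*pi = b is:
  [-1/3, 1/5, 7/15] . pi = 0
  [4/15, -4/15, 4/15] . pi = 0
  [1, 1, 1] . pi = 1

Solving yields:
  pi_S0 = 5/12
  pi_S1 = 1/2
  pi_S2 = 1/12

Verification (pi * P):
  5/12*2/3 + 1/2*1/5 + 1/12*7/15 = 5/12 = pi_S0  (ok)
  5/12*4/15 + 1/2*11/15 + 1/12*4/15 = 1/2 = pi_S1  (ok)
  5/12*1/15 + 1/2*1/15 + 1/12*4/15 = 1/12 = pi_S2  (ok)

Answer: 5/12 1/2 1/12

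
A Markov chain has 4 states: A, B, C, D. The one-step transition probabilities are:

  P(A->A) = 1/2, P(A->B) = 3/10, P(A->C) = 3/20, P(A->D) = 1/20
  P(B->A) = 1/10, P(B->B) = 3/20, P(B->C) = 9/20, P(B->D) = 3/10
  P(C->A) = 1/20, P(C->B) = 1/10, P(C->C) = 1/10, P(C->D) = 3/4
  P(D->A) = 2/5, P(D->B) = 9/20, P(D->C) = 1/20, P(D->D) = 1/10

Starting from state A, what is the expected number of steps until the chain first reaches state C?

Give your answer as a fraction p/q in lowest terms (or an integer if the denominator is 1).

Answer: 4220/931

Derivation:
Let h_i = expected steps to first reach C from state i.
Boundary: h_C = 0.
First-step equations for the other states:
  h_A = 1 + 1/2*h_A + 3/10*h_B + 3/20*h_C + 1/20*h_D
  h_B = 1 + 1/10*h_A + 3/20*h_B + 9/20*h_C + 3/10*h_D
  h_D = 1 + 2/5*h_A + 9/20*h_B + 1/20*h_C + 1/10*h_D

Substituting h_C = 0 and rearranging gives the linear system (I - Q) h = 1:
  [1/2, -3/10, -1/20] . (h_A, h_B, h_D) = 1
  [-1/10, 17/20, -3/10] . (h_A, h_B, h_D) = 1
  [-2/5, -9/20, 9/10] . (h_A, h_B, h_D) = 1

Solving yields:
  h_A = 4220/931
  h_B = 3180/931
  h_D = 4500/931

Starting state is A, so the expected hitting time is h_A = 4220/931.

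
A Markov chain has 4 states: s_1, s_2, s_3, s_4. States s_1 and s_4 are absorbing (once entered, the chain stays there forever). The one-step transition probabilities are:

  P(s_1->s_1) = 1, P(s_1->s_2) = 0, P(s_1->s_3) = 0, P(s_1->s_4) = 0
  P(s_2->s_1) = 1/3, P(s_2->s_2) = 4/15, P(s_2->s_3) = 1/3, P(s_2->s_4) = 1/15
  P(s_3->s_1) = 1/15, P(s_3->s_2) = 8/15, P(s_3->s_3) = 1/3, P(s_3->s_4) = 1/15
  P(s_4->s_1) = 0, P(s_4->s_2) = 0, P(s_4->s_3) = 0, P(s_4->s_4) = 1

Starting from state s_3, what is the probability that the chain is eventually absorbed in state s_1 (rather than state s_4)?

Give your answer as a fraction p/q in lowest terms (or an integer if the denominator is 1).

Let a_i = P(absorbed in s_1 | start in state i).
Boundary conditions: a_s_1 = 1, a_s_4 = 0.
For each transient state i, a_i = sum_j P(i->j) * a_j:
  a_s_2 = 1/3*a_s_1 + 4/15*a_s_2 + 1/3*a_s_3 + 1/15*a_s_4
  a_s_3 = 1/15*a_s_1 + 8/15*a_s_2 + 1/3*a_s_3 + 1/15*a_s_4

Substituting a_s_1 = 1 and a_s_4 = 0, rearrange to (I - Q) a = r where r[i] = P(i -> s_1):
  [11/15, -1/3] . (a_s_2, a_s_3) = 1/3
  [-8/15, 2/3] . (a_s_2, a_s_3) = 1/15

Solving yields:
  a_s_2 = 11/14
  a_s_3 = 51/70

Starting state is s_3, so the absorption probability is a_s_3 = 51/70.

Answer: 51/70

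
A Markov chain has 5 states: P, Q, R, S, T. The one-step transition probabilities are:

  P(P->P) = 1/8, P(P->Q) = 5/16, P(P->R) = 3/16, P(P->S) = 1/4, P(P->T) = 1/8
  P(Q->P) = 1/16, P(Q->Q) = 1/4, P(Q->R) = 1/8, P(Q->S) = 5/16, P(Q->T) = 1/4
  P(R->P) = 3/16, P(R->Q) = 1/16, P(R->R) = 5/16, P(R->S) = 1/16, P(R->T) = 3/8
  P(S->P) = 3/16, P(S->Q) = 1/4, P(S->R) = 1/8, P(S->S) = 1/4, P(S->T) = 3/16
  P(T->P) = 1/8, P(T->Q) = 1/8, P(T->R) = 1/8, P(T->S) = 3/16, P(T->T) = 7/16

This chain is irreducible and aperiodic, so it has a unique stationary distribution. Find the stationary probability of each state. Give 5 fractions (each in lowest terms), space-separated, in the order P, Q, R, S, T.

The stationary distribution satisfies pi = pi * P, i.e.:
  pi_P = 1/8*pi_P + 1/16*pi_Q + 3/16*pi_R + 3/16*pi_S + 1/8*pi_T
  pi_Q = 5/16*pi_P + 1/4*pi_Q + 1/16*pi_R + 1/4*pi_S + 1/8*pi_T
  pi_R = 3/16*pi_P + 1/8*pi_Q + 5/16*pi_R + 1/8*pi_S + 1/8*pi_T
  pi_S = 1/4*pi_P + 5/16*pi_Q + 1/16*pi_R + 1/4*pi_S + 3/16*pi_T
  pi_T = 1/8*pi_P + 1/4*pi_Q + 3/8*pi_R + 3/16*pi_S + 7/16*pi_T
with normalization: pi_P + pi_Q + pi_R + pi_S + pi_T = 1.

Using the first 4 balance equations plus normalization, the linear system A*pi = b is:
  [-7/8, 1/16, 3/16, 3/16, 1/8] . pi = 0
  [5/16, -3/4, 1/16, 1/4, 1/8] . pi = 0
  [3/16, 1/8, -11/16, 1/8, 1/8] . pi = 0
  [1/4, 5/16, 1/16, -3/4, 3/16] . pi = 0
  [1, 1, 1, 1, 1] . pi = 1

Solving yields:
  pi_P = 113/827
  pi_Q = 2051/10751
  pi_R = 1767/10751
  pi_S = 2286/10751
  pi_T = 3178/10751

Verification (pi * P):
  113/827*1/8 + 2051/10751*1/16 + 1767/10751*3/16 + 2286/10751*3/16 + 3178/10751*1/8 = 113/827 = pi_P  (ok)
  113/827*5/16 + 2051/10751*1/4 + 1767/10751*1/16 + 2286/10751*1/4 + 3178/10751*1/8 = 2051/10751 = pi_Q  (ok)
  113/827*3/16 + 2051/10751*1/8 + 1767/10751*5/16 + 2286/10751*1/8 + 3178/10751*1/8 = 1767/10751 = pi_R  (ok)
  113/827*1/4 + 2051/10751*5/16 + 1767/10751*1/16 + 2286/10751*1/4 + 3178/10751*3/16 = 2286/10751 = pi_S  (ok)
  113/827*1/8 + 2051/10751*1/4 + 1767/10751*3/8 + 2286/10751*3/16 + 3178/10751*7/16 = 3178/10751 = pi_T  (ok)

Answer: 113/827 2051/10751 1767/10751 2286/10751 3178/10751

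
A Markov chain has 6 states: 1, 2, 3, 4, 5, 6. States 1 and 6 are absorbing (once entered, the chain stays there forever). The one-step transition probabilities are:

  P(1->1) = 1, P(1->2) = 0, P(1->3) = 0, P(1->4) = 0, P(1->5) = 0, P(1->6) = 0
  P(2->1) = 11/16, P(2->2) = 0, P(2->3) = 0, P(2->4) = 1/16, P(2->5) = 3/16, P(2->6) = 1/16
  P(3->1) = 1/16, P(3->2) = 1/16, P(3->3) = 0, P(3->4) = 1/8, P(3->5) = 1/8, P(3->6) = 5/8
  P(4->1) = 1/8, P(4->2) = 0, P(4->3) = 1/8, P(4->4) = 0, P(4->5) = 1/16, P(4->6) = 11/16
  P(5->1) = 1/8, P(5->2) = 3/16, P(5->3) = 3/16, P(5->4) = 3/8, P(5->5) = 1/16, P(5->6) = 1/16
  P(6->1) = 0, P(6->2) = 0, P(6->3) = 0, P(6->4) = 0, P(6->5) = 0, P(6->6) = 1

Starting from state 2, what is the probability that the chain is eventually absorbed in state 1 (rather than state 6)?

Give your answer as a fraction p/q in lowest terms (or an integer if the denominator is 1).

Let a_i = P(absorbed in 1 | start in state i).
Boundary conditions: a_1 = 1, a_6 = 0.
For each transient state i, a_i = sum_j P(i->j) * a_j:
  a_2 = 11/16*a_1 + 0*a_2 + 0*a_3 + 1/16*a_4 + 3/16*a_5 + 1/16*a_6
  a_3 = 1/16*a_1 + 1/16*a_2 + 0*a_3 + 1/8*a_4 + 1/8*a_5 + 5/8*a_6
  a_4 = 1/8*a_1 + 0*a_2 + 1/8*a_3 + 0*a_4 + 1/16*a_5 + 11/16*a_6
  a_5 = 1/8*a_1 + 3/16*a_2 + 3/16*a_3 + 3/8*a_4 + 1/16*a_5 + 1/16*a_6

Substituting a_1 = 1 and a_6 = 0, rearrange to (I - Q) a = r where r[i] = P(i -> 1):
  [1, 0, -1/16, -3/16] . (a_2, a_3, a_4, a_5) = 11/16
  [-1/16, 1, -1/8, -1/8] . (a_2, a_3, a_4, a_5) = 1/16
  [0, -1/8, 1, -1/16] . (a_2, a_3, a_4, a_5) = 1/8
  [-3/16, -3/16, -3/8, 15/16] . (a_2, a_3, a_4, a_5) = 1/8

Solving yields:
  a_2 = 41983/54387
  a_3 = 9865/54387
  a_4 = 9367/54387
  a_5 = 21368/54387

Starting state is 2, so the absorption probability is a_2 = 41983/54387.

Answer: 41983/54387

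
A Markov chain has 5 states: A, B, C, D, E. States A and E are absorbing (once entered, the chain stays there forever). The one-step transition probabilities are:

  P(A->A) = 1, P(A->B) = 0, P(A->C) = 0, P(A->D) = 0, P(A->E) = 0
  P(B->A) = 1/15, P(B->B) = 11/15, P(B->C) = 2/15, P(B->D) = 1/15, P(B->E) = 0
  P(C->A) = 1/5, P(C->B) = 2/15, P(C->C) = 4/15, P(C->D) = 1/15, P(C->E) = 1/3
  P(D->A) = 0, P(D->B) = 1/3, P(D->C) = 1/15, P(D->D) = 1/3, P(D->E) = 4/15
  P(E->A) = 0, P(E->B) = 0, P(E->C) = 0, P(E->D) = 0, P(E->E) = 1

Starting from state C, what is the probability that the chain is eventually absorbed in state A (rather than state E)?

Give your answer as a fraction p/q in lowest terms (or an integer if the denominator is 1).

Let a_i = P(absorbed in A | start in state i).
Boundary conditions: a_A = 1, a_E = 0.
For each transient state i, a_i = sum_j P(i->j) * a_j:
  a_B = 1/15*a_A + 11/15*a_B + 2/15*a_C + 1/15*a_D + 0*a_E
  a_C = 1/5*a_A + 2/15*a_B + 4/15*a_C + 1/15*a_D + 1/3*a_E
  a_D = 0*a_A + 1/3*a_B + 1/15*a_C + 1/3*a_D + 4/15*a_E

Substituting a_A = 1 and a_E = 0, rearrange to (I - Q) a = r where r[i] = P(i -> A):
  [4/15, -2/15, -1/15] . (a_B, a_C, a_D) = 1/15
  [-2/15, 11/15, -1/15] . (a_B, a_C, a_D) = 1/5
  [-1/3, -1/15, 2/3] . (a_B, a_C, a_D) = 0

Solving yields:
  a_B = 172/329
  a_C = 130/329
  a_D = 99/329

Starting state is C, so the absorption probability is a_C = 130/329.

Answer: 130/329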